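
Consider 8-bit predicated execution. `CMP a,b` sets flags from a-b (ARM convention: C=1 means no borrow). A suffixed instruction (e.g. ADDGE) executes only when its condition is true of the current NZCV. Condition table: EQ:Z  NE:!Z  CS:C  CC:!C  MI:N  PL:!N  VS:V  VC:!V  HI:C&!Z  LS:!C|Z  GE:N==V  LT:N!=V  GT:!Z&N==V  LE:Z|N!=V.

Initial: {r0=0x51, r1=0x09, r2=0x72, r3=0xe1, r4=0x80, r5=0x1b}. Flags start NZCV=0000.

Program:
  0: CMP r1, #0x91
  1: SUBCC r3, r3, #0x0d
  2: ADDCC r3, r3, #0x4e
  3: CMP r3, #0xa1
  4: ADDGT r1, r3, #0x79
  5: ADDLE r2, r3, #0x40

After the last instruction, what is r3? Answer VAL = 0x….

[0] flags=0000 → (cmp)
[1] flags=0000 CC?T → r3=0xd4
[2] flags=0000 CC?T → r3=0x22
[3] flags=1001 → (cmp)
[4] flags=1001 GT?T → r1=0x9b
[5] flags=1001 LE?F → skip

VAL = 0x22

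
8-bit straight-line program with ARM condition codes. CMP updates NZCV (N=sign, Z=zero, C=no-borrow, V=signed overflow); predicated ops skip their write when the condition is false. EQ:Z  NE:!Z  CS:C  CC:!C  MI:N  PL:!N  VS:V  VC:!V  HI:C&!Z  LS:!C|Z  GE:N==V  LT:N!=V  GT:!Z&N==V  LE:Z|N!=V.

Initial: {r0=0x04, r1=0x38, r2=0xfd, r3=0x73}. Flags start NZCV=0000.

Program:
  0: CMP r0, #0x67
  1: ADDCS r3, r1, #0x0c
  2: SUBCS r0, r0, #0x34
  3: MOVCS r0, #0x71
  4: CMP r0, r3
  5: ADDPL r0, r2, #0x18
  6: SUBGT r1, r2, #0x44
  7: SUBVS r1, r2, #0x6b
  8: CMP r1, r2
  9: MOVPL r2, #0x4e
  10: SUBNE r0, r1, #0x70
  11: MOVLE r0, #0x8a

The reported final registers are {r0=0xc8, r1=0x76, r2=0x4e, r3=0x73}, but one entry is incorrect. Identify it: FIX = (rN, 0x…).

FIX = (r1, 0x38)

0: ✓ CMP  NZCV=1000
1: · ADDCS
2: · SUBCS
3: · MOVCS
4: ✓ CMP  NZCV=1000
5: · ADDPL
6: · SUBGT
7: · SUBVS
8: ✓ CMP  NZCV=0000
9: ✓ MOVPL  r2←0x4e
10: ✓ SUBNE  r0←0xc8
11: · MOVLE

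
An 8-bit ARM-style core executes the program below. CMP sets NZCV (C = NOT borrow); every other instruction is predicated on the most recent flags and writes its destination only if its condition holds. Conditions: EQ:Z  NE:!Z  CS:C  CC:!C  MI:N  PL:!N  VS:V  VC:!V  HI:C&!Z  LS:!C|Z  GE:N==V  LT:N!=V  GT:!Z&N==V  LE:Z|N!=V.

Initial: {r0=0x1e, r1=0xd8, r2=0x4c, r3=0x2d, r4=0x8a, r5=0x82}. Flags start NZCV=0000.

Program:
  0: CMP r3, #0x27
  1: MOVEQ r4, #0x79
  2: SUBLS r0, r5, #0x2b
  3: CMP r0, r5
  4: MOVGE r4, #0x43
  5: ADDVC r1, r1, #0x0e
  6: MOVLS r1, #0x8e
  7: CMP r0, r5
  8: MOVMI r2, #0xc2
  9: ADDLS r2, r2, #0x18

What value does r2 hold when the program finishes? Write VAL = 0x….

VAL = 0xda

[0] flags=0010 → (cmp)
[1] flags=0010 EQ?F → skip
[2] flags=0010 LS?F → skip
[3] flags=1001 → (cmp)
[4] flags=1001 GE?T → r4=0x43
[5] flags=1001 VC?F → skip
[6] flags=1001 LS?T → r1=0x8e
[7] flags=1001 → (cmp)
[8] flags=1001 MI?T → r2=0xc2
[9] flags=1001 LS?T → r2=0xda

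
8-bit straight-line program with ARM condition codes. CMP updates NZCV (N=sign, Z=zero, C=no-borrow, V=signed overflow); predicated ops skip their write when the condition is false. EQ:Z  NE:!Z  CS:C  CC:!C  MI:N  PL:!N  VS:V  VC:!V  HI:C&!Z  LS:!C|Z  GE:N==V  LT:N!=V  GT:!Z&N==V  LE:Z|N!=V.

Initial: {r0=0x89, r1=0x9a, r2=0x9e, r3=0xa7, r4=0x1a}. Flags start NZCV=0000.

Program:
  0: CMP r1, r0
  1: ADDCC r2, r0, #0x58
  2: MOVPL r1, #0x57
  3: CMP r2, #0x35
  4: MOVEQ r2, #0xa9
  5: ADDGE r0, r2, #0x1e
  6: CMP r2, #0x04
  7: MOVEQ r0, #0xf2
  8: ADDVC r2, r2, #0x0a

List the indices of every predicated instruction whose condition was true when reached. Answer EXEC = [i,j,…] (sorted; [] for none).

EXEC = [2,8]

[0] flags=0010 → (cmp)
[1] flags=0010 CC?F → skip
[2] flags=0010 PL?T → r1=0x57
[3] flags=0011 → (cmp)
[4] flags=0011 EQ?F → skip
[5] flags=0011 GE?F → skip
[6] flags=1010 → (cmp)
[7] flags=1010 EQ?F → skip
[8] flags=1010 VC?T → r2=0xa8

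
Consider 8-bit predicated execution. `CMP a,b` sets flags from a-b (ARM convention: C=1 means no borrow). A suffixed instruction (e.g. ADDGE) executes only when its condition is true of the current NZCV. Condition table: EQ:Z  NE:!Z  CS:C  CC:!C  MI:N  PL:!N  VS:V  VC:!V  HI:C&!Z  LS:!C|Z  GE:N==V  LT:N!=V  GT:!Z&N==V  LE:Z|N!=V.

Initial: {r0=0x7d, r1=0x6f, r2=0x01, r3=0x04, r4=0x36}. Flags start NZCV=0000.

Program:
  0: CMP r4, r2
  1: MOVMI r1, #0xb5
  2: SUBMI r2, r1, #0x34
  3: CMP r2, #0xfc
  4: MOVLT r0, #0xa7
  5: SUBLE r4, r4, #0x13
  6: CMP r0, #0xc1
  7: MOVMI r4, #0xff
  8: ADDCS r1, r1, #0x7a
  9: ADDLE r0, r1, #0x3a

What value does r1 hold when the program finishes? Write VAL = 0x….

0: ✓ CMP  NZCV=0010
1: · MOVMI
2: · SUBMI
3: ✓ CMP  NZCV=0000
4: · MOVLT
5: · SUBLE
6: ✓ CMP  NZCV=1001
7: ✓ MOVMI  r4←0xff
8: · ADDCS
9: · ADDLE

VAL = 0x6f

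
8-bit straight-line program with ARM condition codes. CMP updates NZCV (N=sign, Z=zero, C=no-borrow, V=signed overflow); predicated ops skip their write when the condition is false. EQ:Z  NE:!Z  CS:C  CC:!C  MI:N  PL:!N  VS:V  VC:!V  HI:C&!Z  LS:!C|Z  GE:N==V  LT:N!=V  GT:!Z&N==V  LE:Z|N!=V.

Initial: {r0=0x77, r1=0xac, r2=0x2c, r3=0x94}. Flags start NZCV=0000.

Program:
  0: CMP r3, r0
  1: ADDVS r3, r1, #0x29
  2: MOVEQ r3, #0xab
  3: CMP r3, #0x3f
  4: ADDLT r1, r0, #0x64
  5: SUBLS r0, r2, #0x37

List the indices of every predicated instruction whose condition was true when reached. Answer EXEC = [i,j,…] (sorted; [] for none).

EXEC = [1,4]

0: ✓ CMP  NZCV=0011
1: ✓ ADDVS  r3←0xd5
2: · MOVEQ
3: ✓ CMP  NZCV=1010
4: ✓ ADDLT  r1←0xdb
5: · SUBLS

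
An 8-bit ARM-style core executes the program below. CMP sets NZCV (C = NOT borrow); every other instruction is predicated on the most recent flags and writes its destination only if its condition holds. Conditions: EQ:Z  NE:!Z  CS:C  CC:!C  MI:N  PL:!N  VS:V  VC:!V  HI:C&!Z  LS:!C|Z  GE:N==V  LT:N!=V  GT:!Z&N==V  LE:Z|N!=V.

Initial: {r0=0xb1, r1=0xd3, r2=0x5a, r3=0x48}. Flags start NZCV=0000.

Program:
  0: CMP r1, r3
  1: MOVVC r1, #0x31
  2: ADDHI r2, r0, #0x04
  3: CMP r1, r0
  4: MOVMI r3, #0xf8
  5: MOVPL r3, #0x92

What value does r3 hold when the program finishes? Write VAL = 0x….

[0] flags=1010 → (cmp)
[1] flags=1010 VC?T → r1=0x31
[2] flags=1010 HI?T → r2=0xb5
[3] flags=1001 → (cmp)
[4] flags=1001 MI?T → r3=0xf8
[5] flags=1001 PL?F → skip

VAL = 0xf8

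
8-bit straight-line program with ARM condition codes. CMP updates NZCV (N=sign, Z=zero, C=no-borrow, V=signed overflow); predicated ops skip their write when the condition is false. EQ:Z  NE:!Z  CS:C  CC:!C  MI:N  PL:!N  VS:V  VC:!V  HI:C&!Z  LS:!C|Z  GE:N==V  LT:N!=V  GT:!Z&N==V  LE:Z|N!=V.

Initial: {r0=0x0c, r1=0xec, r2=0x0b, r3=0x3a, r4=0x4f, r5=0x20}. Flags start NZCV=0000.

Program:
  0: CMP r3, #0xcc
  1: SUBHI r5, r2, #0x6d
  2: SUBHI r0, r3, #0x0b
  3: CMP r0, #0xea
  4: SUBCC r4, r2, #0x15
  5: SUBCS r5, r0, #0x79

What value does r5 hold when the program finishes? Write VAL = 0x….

VAL = 0x20

[0] flags=0000 → (cmp)
[1] flags=0000 HI?F → skip
[2] flags=0000 HI?F → skip
[3] flags=0000 → (cmp)
[4] flags=0000 CC?T → r4=0xf6
[5] flags=0000 CS?F → skip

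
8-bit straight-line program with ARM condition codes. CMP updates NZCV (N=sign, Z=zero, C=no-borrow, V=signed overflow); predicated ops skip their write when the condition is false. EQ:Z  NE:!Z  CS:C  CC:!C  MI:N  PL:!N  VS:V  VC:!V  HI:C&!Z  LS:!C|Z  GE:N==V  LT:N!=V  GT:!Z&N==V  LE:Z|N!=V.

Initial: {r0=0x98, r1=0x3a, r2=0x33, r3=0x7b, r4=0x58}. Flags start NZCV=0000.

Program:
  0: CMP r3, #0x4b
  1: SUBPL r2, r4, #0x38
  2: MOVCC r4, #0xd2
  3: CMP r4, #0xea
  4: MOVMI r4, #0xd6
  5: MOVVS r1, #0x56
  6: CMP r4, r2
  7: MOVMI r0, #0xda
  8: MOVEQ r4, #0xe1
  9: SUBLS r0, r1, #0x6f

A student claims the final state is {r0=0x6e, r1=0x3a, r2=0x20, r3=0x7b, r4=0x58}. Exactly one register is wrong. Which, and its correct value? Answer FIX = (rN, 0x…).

FIX = (r0, 0x98)

[0] flags=0010 → (cmp)
[1] flags=0010 PL?T → r2=0x20
[2] flags=0010 CC?F → skip
[3] flags=0000 → (cmp)
[4] flags=0000 MI?F → skip
[5] flags=0000 VS?F → skip
[6] flags=0010 → (cmp)
[7] flags=0010 MI?F → skip
[8] flags=0010 EQ?F → skip
[9] flags=0010 LS?F → skip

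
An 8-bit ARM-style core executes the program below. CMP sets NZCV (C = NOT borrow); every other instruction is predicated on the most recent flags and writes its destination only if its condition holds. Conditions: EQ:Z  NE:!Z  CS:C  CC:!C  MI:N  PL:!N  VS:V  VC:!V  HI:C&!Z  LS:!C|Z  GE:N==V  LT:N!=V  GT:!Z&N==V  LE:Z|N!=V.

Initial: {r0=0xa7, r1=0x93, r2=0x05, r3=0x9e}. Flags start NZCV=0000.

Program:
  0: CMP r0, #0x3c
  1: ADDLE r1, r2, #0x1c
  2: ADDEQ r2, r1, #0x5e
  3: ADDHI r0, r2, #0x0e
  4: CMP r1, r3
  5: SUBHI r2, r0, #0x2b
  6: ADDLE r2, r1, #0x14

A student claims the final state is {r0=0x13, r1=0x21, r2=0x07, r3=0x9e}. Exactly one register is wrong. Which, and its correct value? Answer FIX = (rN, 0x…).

0: ✓ CMP  NZCV=0011
1: ✓ ADDLE  r1←0x21
2: · ADDEQ
3: ✓ ADDHI  r0←0x13
4: ✓ CMP  NZCV=1001
5: · SUBHI
6: · ADDLE

FIX = (r2, 0x05)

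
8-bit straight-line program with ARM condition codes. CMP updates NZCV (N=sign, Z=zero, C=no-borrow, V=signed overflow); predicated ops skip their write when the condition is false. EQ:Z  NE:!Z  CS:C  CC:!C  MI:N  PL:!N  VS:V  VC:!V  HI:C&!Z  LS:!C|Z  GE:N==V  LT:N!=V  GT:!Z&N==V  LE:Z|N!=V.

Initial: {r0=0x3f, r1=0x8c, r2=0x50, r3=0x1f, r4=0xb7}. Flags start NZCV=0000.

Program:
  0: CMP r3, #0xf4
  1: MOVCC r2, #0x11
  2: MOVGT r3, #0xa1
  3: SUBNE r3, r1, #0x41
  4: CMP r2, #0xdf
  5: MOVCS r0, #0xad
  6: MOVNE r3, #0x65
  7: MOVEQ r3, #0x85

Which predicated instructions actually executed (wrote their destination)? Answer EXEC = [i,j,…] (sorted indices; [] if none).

0: ✓ CMP  NZCV=0000
1: ✓ MOVCC  r2←0x11
2: ✓ MOVGT  r3←0xa1
3: ✓ SUBNE  r3←0x4b
4: ✓ CMP  NZCV=0000
5: · MOVCS
6: ✓ MOVNE  r3←0x65
7: · MOVEQ

EXEC = [1,2,3,6]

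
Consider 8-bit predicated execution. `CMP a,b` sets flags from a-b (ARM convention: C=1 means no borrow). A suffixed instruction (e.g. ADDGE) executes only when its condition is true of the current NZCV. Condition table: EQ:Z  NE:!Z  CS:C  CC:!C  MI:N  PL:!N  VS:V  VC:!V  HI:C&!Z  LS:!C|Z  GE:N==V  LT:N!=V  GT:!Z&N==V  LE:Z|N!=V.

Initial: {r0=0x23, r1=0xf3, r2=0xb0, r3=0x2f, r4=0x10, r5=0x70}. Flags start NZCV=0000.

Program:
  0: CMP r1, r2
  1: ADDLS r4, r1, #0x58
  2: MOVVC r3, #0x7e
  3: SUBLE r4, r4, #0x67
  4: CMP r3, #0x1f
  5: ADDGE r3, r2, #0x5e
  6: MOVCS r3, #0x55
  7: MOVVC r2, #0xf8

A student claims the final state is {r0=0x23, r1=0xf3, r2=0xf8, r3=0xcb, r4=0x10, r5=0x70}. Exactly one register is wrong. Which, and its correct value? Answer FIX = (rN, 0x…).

FIX = (r3, 0x55)

[0] flags=0010 → (cmp)
[1] flags=0010 LS?F → skip
[2] flags=0010 VC?T → r3=0x7e
[3] flags=0010 LE?F → skip
[4] flags=0010 → (cmp)
[5] flags=0010 GE?T → r3=0x0e
[6] flags=0010 CS?T → r3=0x55
[7] flags=0010 VC?T → r2=0xf8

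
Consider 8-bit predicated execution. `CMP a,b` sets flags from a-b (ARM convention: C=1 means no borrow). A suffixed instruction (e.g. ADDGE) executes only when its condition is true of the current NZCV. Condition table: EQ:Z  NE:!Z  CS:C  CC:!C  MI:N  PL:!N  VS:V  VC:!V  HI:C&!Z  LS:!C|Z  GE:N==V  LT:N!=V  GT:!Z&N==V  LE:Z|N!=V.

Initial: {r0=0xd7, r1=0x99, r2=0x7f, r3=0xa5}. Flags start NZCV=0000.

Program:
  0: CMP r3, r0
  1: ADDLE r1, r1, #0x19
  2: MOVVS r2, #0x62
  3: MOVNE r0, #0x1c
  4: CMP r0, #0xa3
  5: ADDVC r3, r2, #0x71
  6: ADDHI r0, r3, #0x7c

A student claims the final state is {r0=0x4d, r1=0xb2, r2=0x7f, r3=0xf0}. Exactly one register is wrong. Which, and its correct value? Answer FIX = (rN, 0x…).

FIX = (r0, 0x1c)

[0] flags=1000 → (cmp)
[1] flags=1000 LE?T → r1=0xb2
[2] flags=1000 VS?F → skip
[3] flags=1000 NE?T → r0=0x1c
[4] flags=0000 → (cmp)
[5] flags=0000 VC?T → r3=0xf0
[6] flags=0000 HI?F → skip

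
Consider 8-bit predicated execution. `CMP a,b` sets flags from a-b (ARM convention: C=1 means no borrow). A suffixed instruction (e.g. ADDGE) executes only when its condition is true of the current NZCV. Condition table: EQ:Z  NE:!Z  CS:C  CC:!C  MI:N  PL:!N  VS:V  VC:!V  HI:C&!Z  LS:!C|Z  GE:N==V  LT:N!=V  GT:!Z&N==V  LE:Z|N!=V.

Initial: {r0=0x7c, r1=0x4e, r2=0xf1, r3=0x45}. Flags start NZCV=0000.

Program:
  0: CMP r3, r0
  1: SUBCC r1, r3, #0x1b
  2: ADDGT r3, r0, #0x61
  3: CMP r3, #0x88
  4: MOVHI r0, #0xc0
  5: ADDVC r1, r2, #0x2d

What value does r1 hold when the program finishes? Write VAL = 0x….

[0] flags=1000 → (cmp)
[1] flags=1000 CC?T → r1=0x2a
[2] flags=1000 GT?F → skip
[3] flags=1001 → (cmp)
[4] flags=1001 HI?F → skip
[5] flags=1001 VC?F → skip

VAL = 0x2a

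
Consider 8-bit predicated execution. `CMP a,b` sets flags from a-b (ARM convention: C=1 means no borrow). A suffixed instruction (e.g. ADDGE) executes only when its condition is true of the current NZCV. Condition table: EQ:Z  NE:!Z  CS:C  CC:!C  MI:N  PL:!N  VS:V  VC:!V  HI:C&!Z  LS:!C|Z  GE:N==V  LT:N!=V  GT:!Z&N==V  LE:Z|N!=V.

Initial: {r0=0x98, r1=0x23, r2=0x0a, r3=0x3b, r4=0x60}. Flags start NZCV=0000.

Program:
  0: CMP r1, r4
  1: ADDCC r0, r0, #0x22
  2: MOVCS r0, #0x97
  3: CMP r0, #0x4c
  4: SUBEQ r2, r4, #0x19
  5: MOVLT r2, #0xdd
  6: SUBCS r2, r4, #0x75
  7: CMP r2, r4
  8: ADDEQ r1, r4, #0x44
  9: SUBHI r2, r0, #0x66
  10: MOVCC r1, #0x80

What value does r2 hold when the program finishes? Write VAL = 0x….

0: ✓ CMP  NZCV=1000
1: ✓ ADDCC  r0←0xba
2: · MOVCS
3: ✓ CMP  NZCV=0011
4: · SUBEQ
5: ✓ MOVLT  r2←0xdd
6: ✓ SUBCS  r2←0xeb
7: ✓ CMP  NZCV=1010
8: · ADDEQ
9: ✓ SUBHI  r2←0x54
10: · MOVCC

VAL = 0x54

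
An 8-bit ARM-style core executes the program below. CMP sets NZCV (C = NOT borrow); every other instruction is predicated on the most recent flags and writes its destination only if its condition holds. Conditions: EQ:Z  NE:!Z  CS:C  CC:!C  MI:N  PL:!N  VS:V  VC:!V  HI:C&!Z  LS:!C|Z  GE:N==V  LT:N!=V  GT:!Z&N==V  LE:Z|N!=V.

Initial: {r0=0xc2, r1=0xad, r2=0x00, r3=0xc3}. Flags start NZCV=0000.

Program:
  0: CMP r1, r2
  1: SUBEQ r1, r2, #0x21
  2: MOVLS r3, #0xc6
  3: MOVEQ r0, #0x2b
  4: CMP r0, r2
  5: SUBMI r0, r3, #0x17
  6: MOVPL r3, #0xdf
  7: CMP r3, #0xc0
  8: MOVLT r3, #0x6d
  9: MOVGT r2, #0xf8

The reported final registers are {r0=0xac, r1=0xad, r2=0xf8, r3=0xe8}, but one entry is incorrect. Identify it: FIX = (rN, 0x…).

[0] flags=1010 → (cmp)
[1] flags=1010 EQ?F → skip
[2] flags=1010 LS?F → skip
[3] flags=1010 EQ?F → skip
[4] flags=1010 → (cmp)
[5] flags=1010 MI?T → r0=0xac
[6] flags=1010 PL?F → skip
[7] flags=0010 → (cmp)
[8] flags=0010 LT?F → skip
[9] flags=0010 GT?T → r2=0xf8

FIX = (r3, 0xc3)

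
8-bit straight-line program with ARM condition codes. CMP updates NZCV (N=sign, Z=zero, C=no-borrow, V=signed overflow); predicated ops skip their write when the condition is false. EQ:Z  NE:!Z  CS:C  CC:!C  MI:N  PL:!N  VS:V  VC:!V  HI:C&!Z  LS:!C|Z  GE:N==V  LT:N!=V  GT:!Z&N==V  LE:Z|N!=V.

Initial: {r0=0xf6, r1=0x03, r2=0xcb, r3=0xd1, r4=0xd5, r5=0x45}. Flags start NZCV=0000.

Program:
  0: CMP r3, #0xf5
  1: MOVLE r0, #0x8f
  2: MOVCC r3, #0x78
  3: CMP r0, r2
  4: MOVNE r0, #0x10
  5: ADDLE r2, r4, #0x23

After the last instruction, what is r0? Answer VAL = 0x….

VAL = 0x10

0: ✓ CMP  NZCV=1000
1: ✓ MOVLE  r0←0x8f
2: ✓ MOVCC  r3←0x78
3: ✓ CMP  NZCV=1000
4: ✓ MOVNE  r0←0x10
5: ✓ ADDLE  r2←0xf8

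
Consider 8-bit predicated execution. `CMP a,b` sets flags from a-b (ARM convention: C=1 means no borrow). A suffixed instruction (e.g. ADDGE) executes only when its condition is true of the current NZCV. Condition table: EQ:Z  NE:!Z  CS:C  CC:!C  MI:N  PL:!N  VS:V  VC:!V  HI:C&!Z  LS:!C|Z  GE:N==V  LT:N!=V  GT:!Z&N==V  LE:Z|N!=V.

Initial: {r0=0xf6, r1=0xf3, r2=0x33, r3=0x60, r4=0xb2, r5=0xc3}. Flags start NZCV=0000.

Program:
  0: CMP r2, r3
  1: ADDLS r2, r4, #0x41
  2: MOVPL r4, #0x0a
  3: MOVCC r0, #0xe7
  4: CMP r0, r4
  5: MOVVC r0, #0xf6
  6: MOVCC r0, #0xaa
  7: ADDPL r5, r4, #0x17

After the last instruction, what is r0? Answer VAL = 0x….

0: ✓ CMP  NZCV=1000
1: ✓ ADDLS  r2←0xf3
2: · MOVPL
3: ✓ MOVCC  r0←0xe7
4: ✓ CMP  NZCV=0010
5: ✓ MOVVC  r0←0xf6
6: · MOVCC
7: ✓ ADDPL  r5←0xc9

VAL = 0xf6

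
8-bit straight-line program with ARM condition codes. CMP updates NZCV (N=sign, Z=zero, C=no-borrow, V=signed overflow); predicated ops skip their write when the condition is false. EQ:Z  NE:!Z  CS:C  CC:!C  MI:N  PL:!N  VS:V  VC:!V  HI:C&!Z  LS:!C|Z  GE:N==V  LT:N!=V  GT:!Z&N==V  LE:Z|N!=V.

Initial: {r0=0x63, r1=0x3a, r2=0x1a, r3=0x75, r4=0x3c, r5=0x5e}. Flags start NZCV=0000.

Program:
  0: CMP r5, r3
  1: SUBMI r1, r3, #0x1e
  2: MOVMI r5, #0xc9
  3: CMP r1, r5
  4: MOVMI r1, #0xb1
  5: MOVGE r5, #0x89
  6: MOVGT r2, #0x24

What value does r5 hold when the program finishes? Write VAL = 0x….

[0] flags=1000 → (cmp)
[1] flags=1000 MI?T → r1=0x57
[2] flags=1000 MI?T → r5=0xc9
[3] flags=1001 → (cmp)
[4] flags=1001 MI?T → r1=0xb1
[5] flags=1001 GE?T → r5=0x89
[6] flags=1001 GT?T → r2=0x24

VAL = 0x89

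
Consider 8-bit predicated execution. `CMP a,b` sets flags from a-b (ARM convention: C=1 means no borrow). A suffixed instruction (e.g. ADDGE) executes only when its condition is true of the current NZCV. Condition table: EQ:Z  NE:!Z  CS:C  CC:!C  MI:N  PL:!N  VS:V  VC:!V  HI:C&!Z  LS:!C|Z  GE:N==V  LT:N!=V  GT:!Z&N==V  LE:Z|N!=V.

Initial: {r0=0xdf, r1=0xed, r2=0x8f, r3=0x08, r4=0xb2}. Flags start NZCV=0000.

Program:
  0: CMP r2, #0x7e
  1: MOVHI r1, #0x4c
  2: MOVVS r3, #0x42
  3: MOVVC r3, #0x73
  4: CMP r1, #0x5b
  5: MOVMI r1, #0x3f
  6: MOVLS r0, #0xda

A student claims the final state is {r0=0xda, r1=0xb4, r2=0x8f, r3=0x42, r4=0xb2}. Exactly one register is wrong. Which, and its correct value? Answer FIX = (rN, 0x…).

FIX = (r1, 0x3f)

[0] flags=0011 → (cmp)
[1] flags=0011 HI?T → r1=0x4c
[2] flags=0011 VS?T → r3=0x42
[3] flags=0011 VC?F → skip
[4] flags=1000 → (cmp)
[5] flags=1000 MI?T → r1=0x3f
[6] flags=1000 LS?T → r0=0xda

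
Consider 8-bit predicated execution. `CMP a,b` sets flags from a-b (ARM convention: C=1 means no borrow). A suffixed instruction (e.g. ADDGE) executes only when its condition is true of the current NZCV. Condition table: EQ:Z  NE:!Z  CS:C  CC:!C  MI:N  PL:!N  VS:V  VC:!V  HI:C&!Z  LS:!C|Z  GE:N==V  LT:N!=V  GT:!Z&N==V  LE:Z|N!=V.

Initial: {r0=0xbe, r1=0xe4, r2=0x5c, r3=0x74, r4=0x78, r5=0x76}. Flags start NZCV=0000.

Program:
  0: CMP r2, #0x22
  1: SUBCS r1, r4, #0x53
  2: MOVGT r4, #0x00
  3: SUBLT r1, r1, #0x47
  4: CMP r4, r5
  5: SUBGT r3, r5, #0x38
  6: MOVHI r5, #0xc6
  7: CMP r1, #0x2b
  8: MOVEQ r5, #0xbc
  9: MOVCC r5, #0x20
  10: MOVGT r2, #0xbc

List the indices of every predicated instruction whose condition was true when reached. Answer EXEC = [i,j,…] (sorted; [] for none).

EXEC = [1,2,9]

0: ✓ CMP  NZCV=0010
1: ✓ SUBCS  r1←0x25
2: ✓ MOVGT  r4←0x00
3: · SUBLT
4: ✓ CMP  NZCV=1000
5: · SUBGT
6: · MOVHI
7: ✓ CMP  NZCV=1000
8: · MOVEQ
9: ✓ MOVCC  r5←0x20
10: · MOVGT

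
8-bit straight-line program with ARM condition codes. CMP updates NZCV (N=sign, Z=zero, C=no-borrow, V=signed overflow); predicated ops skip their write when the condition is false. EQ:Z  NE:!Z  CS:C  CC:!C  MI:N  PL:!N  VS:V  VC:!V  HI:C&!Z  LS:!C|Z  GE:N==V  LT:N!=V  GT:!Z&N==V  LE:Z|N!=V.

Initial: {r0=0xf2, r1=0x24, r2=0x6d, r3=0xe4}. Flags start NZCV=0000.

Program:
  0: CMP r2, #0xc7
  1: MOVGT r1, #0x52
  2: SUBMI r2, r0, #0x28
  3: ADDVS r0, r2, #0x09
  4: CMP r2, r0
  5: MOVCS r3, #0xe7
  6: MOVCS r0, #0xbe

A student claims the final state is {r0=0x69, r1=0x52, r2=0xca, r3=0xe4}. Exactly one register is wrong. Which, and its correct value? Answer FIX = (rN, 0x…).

[0] flags=1001 → (cmp)
[1] flags=1001 GT?T → r1=0x52
[2] flags=1001 MI?T → r2=0xca
[3] flags=1001 VS?T → r0=0xd3
[4] flags=1000 → (cmp)
[5] flags=1000 CS?F → skip
[6] flags=1000 CS?F → skip

FIX = (r0, 0xd3)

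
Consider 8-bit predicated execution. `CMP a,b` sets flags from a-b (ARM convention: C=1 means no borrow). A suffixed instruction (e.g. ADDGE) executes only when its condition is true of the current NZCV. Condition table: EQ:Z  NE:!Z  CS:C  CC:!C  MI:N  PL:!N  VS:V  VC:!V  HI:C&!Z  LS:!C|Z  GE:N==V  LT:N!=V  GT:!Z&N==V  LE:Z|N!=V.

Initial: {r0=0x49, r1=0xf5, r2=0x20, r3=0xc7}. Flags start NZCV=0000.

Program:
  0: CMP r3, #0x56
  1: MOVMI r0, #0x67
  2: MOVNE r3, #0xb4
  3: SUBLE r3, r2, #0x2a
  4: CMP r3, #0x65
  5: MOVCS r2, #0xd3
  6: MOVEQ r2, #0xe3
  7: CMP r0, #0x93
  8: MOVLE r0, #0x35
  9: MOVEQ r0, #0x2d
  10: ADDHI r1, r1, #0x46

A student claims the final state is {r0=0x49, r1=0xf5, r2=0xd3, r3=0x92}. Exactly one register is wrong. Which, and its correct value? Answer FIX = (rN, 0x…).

[0] flags=0011 → (cmp)
[1] flags=0011 MI?F → skip
[2] flags=0011 NE?T → r3=0xb4
[3] flags=0011 LE?T → r3=0xf6
[4] flags=1010 → (cmp)
[5] flags=1010 CS?T → r2=0xd3
[6] flags=1010 EQ?F → skip
[7] flags=1001 → (cmp)
[8] flags=1001 LE?F → skip
[9] flags=1001 EQ?F → skip
[10] flags=1001 HI?F → skip

FIX = (r3, 0xf6)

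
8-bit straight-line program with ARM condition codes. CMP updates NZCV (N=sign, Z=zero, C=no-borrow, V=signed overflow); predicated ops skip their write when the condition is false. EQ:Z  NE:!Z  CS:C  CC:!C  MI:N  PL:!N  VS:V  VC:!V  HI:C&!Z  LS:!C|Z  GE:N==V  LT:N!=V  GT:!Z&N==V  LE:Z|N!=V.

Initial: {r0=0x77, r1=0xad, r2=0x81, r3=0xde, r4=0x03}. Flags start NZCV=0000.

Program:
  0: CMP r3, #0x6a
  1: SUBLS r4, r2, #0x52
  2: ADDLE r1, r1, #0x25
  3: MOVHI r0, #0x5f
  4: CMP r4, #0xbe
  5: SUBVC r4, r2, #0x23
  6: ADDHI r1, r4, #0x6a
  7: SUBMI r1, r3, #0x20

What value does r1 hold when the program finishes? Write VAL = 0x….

[0] flags=0011 → (cmp)
[1] flags=0011 LS?F → skip
[2] flags=0011 LE?T → r1=0xd2
[3] flags=0011 HI?T → r0=0x5f
[4] flags=0000 → (cmp)
[5] flags=0000 VC?T → r4=0x5e
[6] flags=0000 HI?F → skip
[7] flags=0000 MI?F → skip

VAL = 0xd2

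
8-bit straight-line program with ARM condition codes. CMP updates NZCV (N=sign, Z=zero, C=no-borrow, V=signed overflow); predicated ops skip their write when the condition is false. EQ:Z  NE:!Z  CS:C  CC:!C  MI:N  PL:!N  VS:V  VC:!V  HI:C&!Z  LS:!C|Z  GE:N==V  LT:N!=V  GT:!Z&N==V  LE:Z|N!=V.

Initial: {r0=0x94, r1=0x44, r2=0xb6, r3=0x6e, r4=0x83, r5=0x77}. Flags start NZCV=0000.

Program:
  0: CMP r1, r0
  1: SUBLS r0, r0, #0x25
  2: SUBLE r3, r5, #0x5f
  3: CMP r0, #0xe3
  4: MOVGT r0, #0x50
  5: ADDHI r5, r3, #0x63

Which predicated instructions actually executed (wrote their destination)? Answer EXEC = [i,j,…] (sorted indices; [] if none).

EXEC = [1,4]

0: ✓ CMP  NZCV=1001
1: ✓ SUBLS  r0←0x6f
2: · SUBLE
3: ✓ CMP  NZCV=1001
4: ✓ MOVGT  r0←0x50
5: · ADDHI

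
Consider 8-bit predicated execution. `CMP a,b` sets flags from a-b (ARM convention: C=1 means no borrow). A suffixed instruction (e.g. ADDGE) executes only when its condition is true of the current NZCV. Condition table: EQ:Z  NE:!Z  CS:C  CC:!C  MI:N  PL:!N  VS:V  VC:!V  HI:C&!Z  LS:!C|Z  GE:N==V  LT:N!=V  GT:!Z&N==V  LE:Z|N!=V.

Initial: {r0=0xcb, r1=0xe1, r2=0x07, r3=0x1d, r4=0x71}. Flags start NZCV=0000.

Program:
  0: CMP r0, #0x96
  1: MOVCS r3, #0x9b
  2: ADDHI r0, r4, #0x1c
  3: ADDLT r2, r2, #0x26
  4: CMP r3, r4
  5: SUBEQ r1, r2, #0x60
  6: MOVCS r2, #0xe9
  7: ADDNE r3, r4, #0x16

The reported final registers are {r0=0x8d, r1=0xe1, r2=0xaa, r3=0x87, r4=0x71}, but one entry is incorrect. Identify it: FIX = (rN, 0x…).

FIX = (r2, 0xe9)

[0] flags=0010 → (cmp)
[1] flags=0010 CS?T → r3=0x9b
[2] flags=0010 HI?T → r0=0x8d
[3] flags=0010 LT?F → skip
[4] flags=0011 → (cmp)
[5] flags=0011 EQ?F → skip
[6] flags=0011 CS?T → r2=0xe9
[7] flags=0011 NE?T → r3=0x87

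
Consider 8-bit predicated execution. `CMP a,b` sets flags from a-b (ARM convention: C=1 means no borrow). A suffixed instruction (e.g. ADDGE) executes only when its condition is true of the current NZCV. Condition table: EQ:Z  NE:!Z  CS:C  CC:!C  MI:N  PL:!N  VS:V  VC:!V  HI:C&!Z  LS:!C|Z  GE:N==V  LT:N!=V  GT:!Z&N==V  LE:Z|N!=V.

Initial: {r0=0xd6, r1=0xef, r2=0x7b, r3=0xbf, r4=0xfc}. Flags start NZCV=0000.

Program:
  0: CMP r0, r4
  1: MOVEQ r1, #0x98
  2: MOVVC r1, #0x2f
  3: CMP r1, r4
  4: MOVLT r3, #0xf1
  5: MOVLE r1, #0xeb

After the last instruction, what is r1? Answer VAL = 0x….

[0] flags=1000 → (cmp)
[1] flags=1000 EQ?F → skip
[2] flags=1000 VC?T → r1=0x2f
[3] flags=0000 → (cmp)
[4] flags=0000 LT?F → skip
[5] flags=0000 LE?F → skip

VAL = 0x2f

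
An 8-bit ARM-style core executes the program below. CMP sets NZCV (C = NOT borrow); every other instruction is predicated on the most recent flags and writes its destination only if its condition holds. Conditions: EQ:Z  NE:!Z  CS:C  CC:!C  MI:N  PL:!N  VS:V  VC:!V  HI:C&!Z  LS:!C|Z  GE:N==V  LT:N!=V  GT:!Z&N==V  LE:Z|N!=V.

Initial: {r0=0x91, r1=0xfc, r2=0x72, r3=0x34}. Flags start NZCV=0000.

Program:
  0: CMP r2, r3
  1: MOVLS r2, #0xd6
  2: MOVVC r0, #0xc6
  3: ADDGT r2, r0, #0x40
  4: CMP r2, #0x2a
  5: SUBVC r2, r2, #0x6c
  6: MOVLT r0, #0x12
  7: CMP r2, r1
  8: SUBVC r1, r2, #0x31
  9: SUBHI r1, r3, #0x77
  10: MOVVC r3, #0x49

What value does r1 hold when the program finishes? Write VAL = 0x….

[0] flags=0010 → (cmp)
[1] flags=0010 LS?F → skip
[2] flags=0010 VC?T → r0=0xc6
[3] flags=0010 GT?T → r2=0x06
[4] flags=1000 → (cmp)
[5] flags=1000 VC?T → r2=0x9a
[6] flags=1000 LT?T → r0=0x12
[7] flags=1000 → (cmp)
[8] flags=1000 VC?T → r1=0x69
[9] flags=1000 HI?F → skip
[10] flags=1000 VC?T → r3=0x49

VAL = 0x69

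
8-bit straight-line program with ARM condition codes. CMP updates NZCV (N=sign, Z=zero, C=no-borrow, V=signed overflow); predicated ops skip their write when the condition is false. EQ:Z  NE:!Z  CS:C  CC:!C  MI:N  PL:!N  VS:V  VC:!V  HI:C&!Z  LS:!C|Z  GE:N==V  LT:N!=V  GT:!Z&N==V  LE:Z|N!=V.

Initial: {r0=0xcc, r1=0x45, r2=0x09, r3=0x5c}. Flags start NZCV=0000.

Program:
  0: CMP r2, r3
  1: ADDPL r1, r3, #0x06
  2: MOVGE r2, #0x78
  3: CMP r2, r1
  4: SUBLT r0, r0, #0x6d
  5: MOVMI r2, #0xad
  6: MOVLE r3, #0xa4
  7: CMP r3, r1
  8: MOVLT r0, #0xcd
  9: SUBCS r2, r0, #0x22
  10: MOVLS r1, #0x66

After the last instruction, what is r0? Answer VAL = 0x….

[0] flags=1000 → (cmp)
[1] flags=1000 PL?F → skip
[2] flags=1000 GE?F → skip
[3] flags=1000 → (cmp)
[4] flags=1000 LT?T → r0=0x5f
[5] flags=1000 MI?T → r2=0xad
[6] flags=1000 LE?T → r3=0xa4
[7] flags=0011 → (cmp)
[8] flags=0011 LT?T → r0=0xcd
[9] flags=0011 CS?T → r2=0xab
[10] flags=0011 LS?F → skip

VAL = 0xcd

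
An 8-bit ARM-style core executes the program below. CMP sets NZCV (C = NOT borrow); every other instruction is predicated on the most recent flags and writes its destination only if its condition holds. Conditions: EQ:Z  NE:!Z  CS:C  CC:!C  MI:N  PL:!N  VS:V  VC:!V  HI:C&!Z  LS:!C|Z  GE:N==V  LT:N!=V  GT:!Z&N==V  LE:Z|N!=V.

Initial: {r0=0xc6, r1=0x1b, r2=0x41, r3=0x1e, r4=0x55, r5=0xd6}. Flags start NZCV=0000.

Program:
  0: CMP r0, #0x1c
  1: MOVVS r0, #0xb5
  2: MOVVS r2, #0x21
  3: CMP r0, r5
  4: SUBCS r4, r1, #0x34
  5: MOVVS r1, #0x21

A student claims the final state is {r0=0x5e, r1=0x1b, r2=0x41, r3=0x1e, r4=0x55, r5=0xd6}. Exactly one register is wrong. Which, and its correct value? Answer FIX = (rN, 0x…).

FIX = (r0, 0xc6)

[0] flags=1010 → (cmp)
[1] flags=1010 VS?F → skip
[2] flags=1010 VS?F → skip
[3] flags=1000 → (cmp)
[4] flags=1000 CS?F → skip
[5] flags=1000 VS?F → skip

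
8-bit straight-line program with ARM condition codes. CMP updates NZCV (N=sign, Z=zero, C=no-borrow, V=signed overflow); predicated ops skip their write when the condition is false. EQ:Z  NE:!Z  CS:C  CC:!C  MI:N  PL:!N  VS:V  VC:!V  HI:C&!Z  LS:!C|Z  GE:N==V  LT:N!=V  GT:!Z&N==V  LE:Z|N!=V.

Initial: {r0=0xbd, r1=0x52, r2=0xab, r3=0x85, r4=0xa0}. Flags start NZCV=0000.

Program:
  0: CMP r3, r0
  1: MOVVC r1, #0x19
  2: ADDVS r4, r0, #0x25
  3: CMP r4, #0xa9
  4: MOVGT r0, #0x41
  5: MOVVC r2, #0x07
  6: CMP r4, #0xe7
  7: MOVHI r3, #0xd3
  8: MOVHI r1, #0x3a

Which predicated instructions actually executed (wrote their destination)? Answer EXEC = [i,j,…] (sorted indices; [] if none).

EXEC = [1,5]

0: ✓ CMP  NZCV=1000
1: ✓ MOVVC  r1←0x19
2: · ADDVS
3: ✓ CMP  NZCV=1000
4: · MOVGT
5: ✓ MOVVC  r2←0x07
6: ✓ CMP  NZCV=1000
7: · MOVHI
8: · MOVHI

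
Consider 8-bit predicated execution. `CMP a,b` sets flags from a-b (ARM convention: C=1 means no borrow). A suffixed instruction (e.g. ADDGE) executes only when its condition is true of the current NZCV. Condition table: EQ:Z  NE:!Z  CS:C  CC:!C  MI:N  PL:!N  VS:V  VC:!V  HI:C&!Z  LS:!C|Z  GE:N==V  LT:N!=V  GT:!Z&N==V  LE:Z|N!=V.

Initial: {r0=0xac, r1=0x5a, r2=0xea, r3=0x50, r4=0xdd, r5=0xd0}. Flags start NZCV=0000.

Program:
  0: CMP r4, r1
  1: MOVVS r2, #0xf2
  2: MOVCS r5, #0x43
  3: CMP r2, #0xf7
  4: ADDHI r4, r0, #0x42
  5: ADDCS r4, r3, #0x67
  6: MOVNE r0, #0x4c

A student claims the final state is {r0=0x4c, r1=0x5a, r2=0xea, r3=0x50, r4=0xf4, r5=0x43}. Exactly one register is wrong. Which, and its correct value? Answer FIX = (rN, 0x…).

FIX = (r4, 0xdd)

0: ✓ CMP  NZCV=1010
1: · MOVVS
2: ✓ MOVCS  r5←0x43
3: ✓ CMP  NZCV=1000
4: · ADDHI
5: · ADDCS
6: ✓ MOVNE  r0←0x4c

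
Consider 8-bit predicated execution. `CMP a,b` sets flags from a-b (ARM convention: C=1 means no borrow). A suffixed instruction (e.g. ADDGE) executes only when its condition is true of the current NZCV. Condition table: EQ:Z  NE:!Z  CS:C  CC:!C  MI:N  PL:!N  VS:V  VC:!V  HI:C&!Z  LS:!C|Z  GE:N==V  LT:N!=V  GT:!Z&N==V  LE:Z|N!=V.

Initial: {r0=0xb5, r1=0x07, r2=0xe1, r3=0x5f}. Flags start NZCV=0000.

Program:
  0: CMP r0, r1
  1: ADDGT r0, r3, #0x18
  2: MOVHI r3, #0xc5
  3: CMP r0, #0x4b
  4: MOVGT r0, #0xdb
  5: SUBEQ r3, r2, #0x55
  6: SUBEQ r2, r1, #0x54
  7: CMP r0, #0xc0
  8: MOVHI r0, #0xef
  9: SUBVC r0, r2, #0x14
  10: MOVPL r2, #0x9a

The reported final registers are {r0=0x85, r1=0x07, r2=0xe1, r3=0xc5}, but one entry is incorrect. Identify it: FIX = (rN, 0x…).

[0] flags=1010 → (cmp)
[1] flags=1010 GT?F → skip
[2] flags=1010 HI?T → r3=0xc5
[3] flags=0011 → (cmp)
[4] flags=0011 GT?F → skip
[5] flags=0011 EQ?F → skip
[6] flags=0011 EQ?F → skip
[7] flags=1000 → (cmp)
[8] flags=1000 HI?F → skip
[9] flags=1000 VC?T → r0=0xcd
[10] flags=1000 PL?F → skip

FIX = (r0, 0xcd)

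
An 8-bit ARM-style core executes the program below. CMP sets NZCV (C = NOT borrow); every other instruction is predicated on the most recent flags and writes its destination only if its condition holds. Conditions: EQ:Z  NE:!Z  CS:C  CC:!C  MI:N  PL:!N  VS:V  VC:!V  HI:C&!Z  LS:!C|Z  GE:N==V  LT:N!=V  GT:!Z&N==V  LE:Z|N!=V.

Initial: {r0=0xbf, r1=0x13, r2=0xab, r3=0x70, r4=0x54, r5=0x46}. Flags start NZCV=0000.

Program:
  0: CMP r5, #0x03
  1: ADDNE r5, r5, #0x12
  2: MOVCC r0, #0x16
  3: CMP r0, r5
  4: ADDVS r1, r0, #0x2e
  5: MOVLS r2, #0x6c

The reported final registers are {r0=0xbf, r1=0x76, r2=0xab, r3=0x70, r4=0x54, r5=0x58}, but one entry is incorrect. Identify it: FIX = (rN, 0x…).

0: ✓ CMP  NZCV=0010
1: ✓ ADDNE  r5←0x58
2: · MOVCC
3: ✓ CMP  NZCV=0011
4: ✓ ADDVS  r1←0xed
5: · MOVLS

FIX = (r1, 0xed)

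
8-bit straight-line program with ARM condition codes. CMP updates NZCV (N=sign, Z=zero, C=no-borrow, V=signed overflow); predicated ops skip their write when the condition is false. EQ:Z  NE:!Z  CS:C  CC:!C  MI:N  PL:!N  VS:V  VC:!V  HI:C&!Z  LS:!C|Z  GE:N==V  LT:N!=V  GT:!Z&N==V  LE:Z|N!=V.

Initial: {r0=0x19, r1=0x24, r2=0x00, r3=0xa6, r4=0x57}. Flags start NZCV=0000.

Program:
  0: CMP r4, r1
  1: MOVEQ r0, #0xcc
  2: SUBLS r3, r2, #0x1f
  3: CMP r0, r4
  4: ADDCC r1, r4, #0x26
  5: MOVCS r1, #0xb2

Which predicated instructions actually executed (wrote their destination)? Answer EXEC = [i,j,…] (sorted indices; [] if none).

EXEC = [4]

0: ✓ CMP  NZCV=0010
1: · MOVEQ
2: · SUBLS
3: ✓ CMP  NZCV=1000
4: ✓ ADDCC  r1←0x7d
5: · MOVCS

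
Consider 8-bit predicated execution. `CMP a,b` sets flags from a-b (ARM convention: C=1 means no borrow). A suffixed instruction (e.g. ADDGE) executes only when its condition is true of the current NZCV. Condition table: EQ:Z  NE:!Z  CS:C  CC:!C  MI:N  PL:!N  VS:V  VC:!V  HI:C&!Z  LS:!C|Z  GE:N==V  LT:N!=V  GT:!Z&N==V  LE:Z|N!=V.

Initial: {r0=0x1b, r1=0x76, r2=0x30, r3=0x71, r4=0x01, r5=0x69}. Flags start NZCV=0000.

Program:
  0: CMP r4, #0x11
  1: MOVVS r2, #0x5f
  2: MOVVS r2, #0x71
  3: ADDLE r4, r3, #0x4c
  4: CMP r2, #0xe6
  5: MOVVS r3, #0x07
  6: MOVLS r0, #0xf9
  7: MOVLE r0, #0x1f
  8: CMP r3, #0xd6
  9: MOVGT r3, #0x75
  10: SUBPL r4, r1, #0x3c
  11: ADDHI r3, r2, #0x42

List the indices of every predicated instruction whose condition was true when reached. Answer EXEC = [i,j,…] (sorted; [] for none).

[0] flags=1000 → (cmp)
[1] flags=1000 VS?F → skip
[2] flags=1000 VS?F → skip
[3] flags=1000 LE?T → r4=0xbd
[4] flags=0000 → (cmp)
[5] flags=0000 VS?F → skip
[6] flags=0000 LS?T → r0=0xf9
[7] flags=0000 LE?F → skip
[8] flags=1001 → (cmp)
[9] flags=1001 GT?T → r3=0x75
[10] flags=1001 PL?F → skip
[11] flags=1001 HI?F → skip

EXEC = [3,6,9]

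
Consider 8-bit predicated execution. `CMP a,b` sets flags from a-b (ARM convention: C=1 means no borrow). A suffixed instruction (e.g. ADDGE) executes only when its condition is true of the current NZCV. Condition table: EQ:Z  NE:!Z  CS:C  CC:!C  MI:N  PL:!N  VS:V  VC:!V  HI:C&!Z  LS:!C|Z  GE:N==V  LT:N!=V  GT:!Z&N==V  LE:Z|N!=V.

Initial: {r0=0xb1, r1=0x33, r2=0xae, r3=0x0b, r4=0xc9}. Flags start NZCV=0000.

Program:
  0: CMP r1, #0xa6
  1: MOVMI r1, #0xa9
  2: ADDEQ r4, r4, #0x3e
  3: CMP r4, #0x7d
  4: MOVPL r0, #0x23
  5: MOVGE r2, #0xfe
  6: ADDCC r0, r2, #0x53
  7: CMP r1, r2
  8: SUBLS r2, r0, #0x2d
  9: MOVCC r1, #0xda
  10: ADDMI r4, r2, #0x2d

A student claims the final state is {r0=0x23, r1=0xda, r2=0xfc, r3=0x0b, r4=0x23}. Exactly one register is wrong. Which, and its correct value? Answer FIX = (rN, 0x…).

[0] flags=1001 → (cmp)
[1] flags=1001 MI?T → r1=0xa9
[2] flags=1001 EQ?F → skip
[3] flags=0011 → (cmp)
[4] flags=0011 PL?T → r0=0x23
[5] flags=0011 GE?F → skip
[6] flags=0011 CC?F → skip
[7] flags=1000 → (cmp)
[8] flags=1000 LS?T → r2=0xf6
[9] flags=1000 CC?T → r1=0xda
[10] flags=1000 MI?T → r4=0x23

FIX = (r2, 0xf6)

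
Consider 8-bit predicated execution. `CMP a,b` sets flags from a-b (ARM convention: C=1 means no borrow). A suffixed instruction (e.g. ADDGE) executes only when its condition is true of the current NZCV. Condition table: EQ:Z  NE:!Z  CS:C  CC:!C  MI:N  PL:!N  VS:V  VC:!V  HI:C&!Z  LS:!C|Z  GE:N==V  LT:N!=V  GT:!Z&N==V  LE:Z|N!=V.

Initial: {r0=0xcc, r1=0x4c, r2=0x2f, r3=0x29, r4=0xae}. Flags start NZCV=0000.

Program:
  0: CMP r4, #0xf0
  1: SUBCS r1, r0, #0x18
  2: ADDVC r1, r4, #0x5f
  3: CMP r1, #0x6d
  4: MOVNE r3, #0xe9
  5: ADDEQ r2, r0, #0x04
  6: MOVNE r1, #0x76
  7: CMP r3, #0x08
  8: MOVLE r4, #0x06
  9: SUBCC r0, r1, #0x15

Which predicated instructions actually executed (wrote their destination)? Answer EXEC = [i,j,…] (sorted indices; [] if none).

0: ✓ CMP  NZCV=1000
1: · SUBCS
2: ✓ ADDVC  r1←0x0d
3: ✓ CMP  NZCV=1000
4: ✓ MOVNE  r3←0xe9
5: · ADDEQ
6: ✓ MOVNE  r1←0x76
7: ✓ CMP  NZCV=1010
8: ✓ MOVLE  r4←0x06
9: · SUBCC

EXEC = [2,4,6,8]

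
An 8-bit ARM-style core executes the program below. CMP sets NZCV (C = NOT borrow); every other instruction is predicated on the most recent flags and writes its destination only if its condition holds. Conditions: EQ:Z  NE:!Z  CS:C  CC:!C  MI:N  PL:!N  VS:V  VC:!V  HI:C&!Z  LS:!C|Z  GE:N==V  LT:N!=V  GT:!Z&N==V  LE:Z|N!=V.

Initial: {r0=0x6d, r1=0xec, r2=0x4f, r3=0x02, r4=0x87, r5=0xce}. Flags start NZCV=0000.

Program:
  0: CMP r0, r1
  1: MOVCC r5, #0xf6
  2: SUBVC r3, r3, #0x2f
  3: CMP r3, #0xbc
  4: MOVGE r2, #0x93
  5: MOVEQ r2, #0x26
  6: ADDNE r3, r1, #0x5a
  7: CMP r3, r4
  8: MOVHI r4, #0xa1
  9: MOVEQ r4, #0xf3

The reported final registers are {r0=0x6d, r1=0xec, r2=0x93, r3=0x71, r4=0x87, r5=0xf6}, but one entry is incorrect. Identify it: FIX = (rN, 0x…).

FIX = (r3, 0x46)

0: ✓ CMP  NZCV=1001
1: ✓ MOVCC  r5←0xf6
2: · SUBVC
3: ✓ CMP  NZCV=0000
4: ✓ MOVGE  r2←0x93
5: · MOVEQ
6: ✓ ADDNE  r3←0x46
7: ✓ CMP  NZCV=1001
8: · MOVHI
9: · MOVEQ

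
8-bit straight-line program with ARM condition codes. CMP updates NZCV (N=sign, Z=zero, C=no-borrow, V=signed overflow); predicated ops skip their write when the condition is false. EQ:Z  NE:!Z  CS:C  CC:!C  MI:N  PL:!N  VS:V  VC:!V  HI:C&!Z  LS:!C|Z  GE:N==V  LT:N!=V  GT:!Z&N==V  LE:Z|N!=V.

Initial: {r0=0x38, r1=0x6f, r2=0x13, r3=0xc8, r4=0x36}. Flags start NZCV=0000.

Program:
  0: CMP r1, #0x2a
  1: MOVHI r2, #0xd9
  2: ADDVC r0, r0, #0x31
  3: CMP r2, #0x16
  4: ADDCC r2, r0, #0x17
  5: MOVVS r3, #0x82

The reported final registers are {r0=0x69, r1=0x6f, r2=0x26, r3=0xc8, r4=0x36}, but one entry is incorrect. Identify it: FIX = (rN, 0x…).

FIX = (r2, 0xd9)

0: ✓ CMP  NZCV=0010
1: ✓ MOVHI  r2←0xd9
2: ✓ ADDVC  r0←0x69
3: ✓ CMP  NZCV=1010
4: · ADDCC
5: · MOVVS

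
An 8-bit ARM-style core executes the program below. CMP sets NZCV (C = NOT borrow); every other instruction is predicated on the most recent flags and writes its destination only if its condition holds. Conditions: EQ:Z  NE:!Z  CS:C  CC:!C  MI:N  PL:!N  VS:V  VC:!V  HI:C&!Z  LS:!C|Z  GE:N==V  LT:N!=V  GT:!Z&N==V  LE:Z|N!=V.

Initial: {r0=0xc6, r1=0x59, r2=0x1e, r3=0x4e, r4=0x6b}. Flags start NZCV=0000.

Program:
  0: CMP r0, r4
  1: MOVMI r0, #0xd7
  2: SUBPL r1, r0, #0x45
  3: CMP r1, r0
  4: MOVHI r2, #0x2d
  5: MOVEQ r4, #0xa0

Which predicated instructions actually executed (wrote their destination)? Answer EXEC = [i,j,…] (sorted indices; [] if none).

EXEC = [2]

0: ✓ CMP  NZCV=0011
1: · MOVMI
2: ✓ SUBPL  r1←0x81
3: ✓ CMP  NZCV=1000
4: · MOVHI
5: · MOVEQ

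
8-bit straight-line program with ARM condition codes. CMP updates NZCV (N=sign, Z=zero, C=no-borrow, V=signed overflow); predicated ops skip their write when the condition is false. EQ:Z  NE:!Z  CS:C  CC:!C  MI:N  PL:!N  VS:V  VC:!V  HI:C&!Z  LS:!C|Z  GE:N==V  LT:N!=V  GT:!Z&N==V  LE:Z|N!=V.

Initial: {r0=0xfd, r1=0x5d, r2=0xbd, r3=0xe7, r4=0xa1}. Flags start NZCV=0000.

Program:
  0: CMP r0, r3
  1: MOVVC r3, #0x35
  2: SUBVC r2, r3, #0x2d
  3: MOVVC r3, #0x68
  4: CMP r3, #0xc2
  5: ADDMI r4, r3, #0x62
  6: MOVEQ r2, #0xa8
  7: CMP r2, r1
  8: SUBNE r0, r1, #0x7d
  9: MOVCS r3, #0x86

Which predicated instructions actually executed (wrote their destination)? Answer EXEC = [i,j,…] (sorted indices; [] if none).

EXEC = [1,2,3,5,8]

[0] flags=0010 → (cmp)
[1] flags=0010 VC?T → r3=0x35
[2] flags=0010 VC?T → r2=0x08
[3] flags=0010 VC?T → r3=0x68
[4] flags=1001 → (cmp)
[5] flags=1001 MI?T → r4=0xca
[6] flags=1001 EQ?F → skip
[7] flags=1000 → (cmp)
[8] flags=1000 NE?T → r0=0xe0
[9] flags=1000 CS?F → skip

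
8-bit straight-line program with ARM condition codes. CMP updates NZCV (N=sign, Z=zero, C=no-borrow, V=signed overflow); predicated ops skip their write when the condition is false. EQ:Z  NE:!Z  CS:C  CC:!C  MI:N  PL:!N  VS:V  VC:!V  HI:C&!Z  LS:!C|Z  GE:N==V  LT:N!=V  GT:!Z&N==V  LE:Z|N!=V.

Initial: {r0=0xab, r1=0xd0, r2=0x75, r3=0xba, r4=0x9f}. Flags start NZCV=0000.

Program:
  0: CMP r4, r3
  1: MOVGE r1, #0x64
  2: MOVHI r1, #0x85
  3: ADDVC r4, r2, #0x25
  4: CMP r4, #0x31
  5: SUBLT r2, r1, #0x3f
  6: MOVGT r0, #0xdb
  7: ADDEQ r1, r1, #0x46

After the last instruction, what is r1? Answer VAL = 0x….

0: ✓ CMP  NZCV=1000
1: · MOVGE
2: · MOVHI
3: ✓ ADDVC  r4←0x9a
4: ✓ CMP  NZCV=0011
5: ✓ SUBLT  r2←0x91
6: · MOVGT
7: · ADDEQ

VAL = 0xd0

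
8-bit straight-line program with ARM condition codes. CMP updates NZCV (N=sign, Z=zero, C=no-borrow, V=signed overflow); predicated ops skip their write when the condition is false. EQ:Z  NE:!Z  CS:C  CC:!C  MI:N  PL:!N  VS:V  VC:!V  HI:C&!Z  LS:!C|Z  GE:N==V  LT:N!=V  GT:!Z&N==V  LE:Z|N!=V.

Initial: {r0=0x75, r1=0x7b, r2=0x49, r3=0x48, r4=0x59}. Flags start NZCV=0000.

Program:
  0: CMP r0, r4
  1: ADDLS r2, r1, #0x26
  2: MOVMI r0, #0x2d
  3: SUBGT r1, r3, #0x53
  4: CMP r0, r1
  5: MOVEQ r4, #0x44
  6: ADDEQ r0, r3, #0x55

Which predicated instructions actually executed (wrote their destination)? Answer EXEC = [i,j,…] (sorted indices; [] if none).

EXEC = [3]

[0] flags=0010 → (cmp)
[1] flags=0010 LS?F → skip
[2] flags=0010 MI?F → skip
[3] flags=0010 GT?T → r1=0xf5
[4] flags=1001 → (cmp)
[5] flags=1001 EQ?F → skip
[6] flags=1001 EQ?F → skip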